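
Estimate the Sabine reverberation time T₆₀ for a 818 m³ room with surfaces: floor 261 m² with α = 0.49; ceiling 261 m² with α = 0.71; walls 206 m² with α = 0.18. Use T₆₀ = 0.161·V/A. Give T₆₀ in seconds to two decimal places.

0.38 s

A = Σ Sᵢαᵢ = 261·0.49 + 261·0.71 + 206·0.18 = 350.28 m².
T₆₀ = 0.161·V/A = 0.161·818/350.28 = 0.376 s.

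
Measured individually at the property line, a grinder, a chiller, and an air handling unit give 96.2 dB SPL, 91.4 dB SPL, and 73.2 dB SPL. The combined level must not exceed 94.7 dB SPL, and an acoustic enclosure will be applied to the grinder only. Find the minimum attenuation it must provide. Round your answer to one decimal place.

4.3 dB

The untreated sources together contribute 10^(91.4/10) + 10^(73.2/10) = 1.401e+09, i.e. 91.47 dB SPL.
The limit corresponds to 10^(94.7/10) = 2.951e+09; subtracting the fixed part leaves 1.550e+09 for the grinder, i.e. 91.90 dB SPL.
Required insertion loss = 96.2 − 91.90 = 4.30 dB.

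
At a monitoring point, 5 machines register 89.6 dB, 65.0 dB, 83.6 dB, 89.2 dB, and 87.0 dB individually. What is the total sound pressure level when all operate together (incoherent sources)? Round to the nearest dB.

Incoherent sources combine by intensity addition: L_total = 10·log₁₀(Σ 10^(L_i/10)).
Σ 10^(L/10) = 10^(89.6/10) + 10^(65.0/10) + 10^(83.6/10) + 10^(89.2/10) + 10^(87.0/10) = 2.477e+09.
L_total = 10·log₁₀(2.477e+09) = 93.94 dB.

94 dB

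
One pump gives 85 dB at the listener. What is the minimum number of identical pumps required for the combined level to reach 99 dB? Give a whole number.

26

N identical sources give L₁ + 10·log₁₀ N, so require 10·log₁₀ N ≥ 99 − 85 = 14.0 dB.
N ≥ 10^(14.0/10) = 25.119, so N = 26.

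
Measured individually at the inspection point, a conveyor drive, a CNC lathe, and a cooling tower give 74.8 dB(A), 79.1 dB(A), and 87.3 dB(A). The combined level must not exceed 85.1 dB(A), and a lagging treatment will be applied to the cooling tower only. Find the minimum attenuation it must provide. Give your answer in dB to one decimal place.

4.0 dB

Fixed contribution from the other sources: Σ 10^(L/10) = 10^(74.8/10) + 10^(79.1/10) = 1.115e+08 (80.47 dB(A)).
To meet 85.1 dB(A) overall, the treated cooling tower may contribute at most 10^(85.1/10) − 1.115e+08 = 2.121e+08, i.e. 83.27 dB(A).
So the cooling tower must be reduced from 87.3 to 83.27 dB(A): IL = 4.03 dB.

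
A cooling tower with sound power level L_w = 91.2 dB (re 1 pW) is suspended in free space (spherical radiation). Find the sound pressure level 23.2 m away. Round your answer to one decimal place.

52.9 dB

The power spreads over a sphere of area 4π·r², so L_p = L_w − 10·log₁₀(4π·r²).
4π·r² = 6764 m², 10·log₁₀ of that is 38.302 dB.
L_p = 91.2 − 38.302 = 52.90 dB.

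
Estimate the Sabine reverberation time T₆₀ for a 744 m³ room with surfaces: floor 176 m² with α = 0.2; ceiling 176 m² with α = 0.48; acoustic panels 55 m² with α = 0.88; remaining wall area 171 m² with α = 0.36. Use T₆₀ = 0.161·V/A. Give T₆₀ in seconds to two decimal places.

0.52 s

Total absorption A = 176·0.2 + 176·0.48 + 55·0.88 + 171·0.36 = 229.64 m² sabins.
T₆₀ = 0.161 × 744 / 229.64 = 0.522 s.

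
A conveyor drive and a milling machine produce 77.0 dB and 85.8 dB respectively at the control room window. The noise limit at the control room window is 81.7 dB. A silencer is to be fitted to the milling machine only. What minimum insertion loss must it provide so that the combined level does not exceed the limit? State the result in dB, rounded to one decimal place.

Everything except the milling machine sums to 10^(77.0/10) = 5.012e+07 in linear terms, 77.00 dB.
The limit corresponds to 10^(81.7/10) = 1.479e+08; subtracting the fixed part leaves 9.779e+07 for the milling machine, i.e. 79.90 dB.
So the milling machine must be reduced from 85.8 to 79.90 dB: IL = 5.90 dB.

5.9 dB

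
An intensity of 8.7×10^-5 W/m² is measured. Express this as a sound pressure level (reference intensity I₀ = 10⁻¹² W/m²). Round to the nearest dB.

79 dB

I/I₀ = 8.7×10^-5/10⁻¹² = 8.7×10^7, and L = 10·log₁₀(I/I₀).
L = 10·(0.9395 + 7) = 79.40 dB.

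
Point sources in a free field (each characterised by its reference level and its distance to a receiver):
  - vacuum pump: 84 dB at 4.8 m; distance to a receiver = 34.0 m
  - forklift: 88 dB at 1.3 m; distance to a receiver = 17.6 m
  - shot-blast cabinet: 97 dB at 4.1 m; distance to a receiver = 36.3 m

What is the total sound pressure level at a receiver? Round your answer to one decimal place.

78.6 dB

First find each source's level at the receiver (point-source: −20·log₁₀(r/r_ref)), then combine on an intensity basis.
vacuum pump: 84 − 20·log₁₀(34.0/4.8) = 84 − 17.00 = 67.00 dB.
forklift: 88 − 20·log₁₀(17.6/1.3) = 88 − 22.63 = 65.37 dB.
shot-blast cabinet: 97 − 20·log₁₀(36.3/4.1) = 97 − 18.94 = 78.06 dB.
Σ 10^(L/10) = 7.239e+07 → L_total = 10·log₁₀(7.239e+07) = 78.60 dB.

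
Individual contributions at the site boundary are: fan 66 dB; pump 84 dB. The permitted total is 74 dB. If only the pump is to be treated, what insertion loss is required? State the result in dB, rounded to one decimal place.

Fixed contribution from the other source: Σ 10^(L/10) = 10^(66/10) = 3.981e+06 (66.00 dB).
To meet 74 dB overall, the treated pump may contribute at most 10^(74/10) − 3.981e+06 = 2.114e+07, i.e. 73.25 dB.
Required insertion loss = 84 − 73.25 = 10.75 dB.

10.7 dB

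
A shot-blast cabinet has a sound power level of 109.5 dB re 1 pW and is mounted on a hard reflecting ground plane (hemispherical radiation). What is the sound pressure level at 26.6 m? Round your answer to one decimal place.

Free-field hemispherical radiation: L_p = L_w − 10·log₁₀(2π·r²), r = 26.6 m.
2π·r² = 4446 m², 10·log₁₀ of that is 36.479 dB.
L_p = 109.5 − 36.479 = 73.02 dB.

73.0 dB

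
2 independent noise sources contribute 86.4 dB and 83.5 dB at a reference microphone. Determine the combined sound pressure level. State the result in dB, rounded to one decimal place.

Incoherent sources combine by intensity addition: L_total = 10·log₁₀(Σ 10^(L_i/10)).
Σ 10^(L/10) = 10^(86.4/10) + 10^(83.5/10) = 6.604e+08.
L_total = 10·log₁₀(6.604e+08) = 88.20 dB.

88.2 dB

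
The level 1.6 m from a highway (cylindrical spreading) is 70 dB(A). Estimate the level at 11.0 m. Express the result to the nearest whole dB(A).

Line-source attenuation: ΔL = 10·log₁₀(r₂/r₁) = 10·log₁₀(11.0/1.6) = 8.373 dB.
L₂ = 70 − 10·log₁₀(11.0/1.6) = 70 − 8.373 = 61.63 dB(A).

62 dB(A)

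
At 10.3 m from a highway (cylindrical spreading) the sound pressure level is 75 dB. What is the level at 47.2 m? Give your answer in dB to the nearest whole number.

Line-source attenuation: ΔL = 10·log₁₀(r₂/r₁) = 10·log₁₀(47.2/10.3) = 6.611 dB.
L₂ = 75 − 10·log₁₀(47.2/10.3) = 75 − 6.611 = 68.39 dB.

68 dB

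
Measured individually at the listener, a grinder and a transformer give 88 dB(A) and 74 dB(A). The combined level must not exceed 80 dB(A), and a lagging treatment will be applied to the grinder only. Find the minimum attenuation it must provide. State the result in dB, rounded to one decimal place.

Fixed contribution from the other source: Σ 10^(L/10) = 10^(74/10) = 2.512e+07 (74.00 dB(A)).
To meet 80 dB(A) overall, the treated grinder may contribute at most 10^(80/10) − 2.512e+07 = 7.488e+07, i.e. 78.74 dB(A).
So the grinder must be reduced from 88 to 78.74 dB(A): IL = 9.26 dB.

9.3 dB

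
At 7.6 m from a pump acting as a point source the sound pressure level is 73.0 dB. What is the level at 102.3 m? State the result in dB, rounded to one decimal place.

50.4 dB

Spherical spreading from a point source gives a 20·log₁₀(r₂/r₁) drop.
L₂ = 73.0 − 20·log₁₀(102.3/7.6) = 73.0 − 22.581 = 50.42 dB.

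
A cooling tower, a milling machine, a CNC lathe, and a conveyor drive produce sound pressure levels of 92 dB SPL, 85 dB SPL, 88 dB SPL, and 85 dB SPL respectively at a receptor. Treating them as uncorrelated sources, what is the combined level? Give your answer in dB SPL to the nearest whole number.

95 dB SPL

For uncorrelated sources the intensities add, so convert each level to linear form, sum, and take 10·log₁₀ of the total.
Σ 10^(L/10) = 10^(92/10) + 10^(85/10) + 10^(88/10) + 10^(85/10) = 2.848e+09.
L_total = 10·log₁₀(2.848e+09) = 94.55 dB SPL.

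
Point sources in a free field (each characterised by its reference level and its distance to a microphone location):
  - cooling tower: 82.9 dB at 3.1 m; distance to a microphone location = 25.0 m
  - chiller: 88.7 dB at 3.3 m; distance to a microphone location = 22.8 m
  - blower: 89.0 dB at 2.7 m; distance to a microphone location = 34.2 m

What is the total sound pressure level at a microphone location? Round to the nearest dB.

74 dB

Propagate each source to the receiver with L = L_ref − 20·log₁₀(r/r_ref), then add intensities.
cooling tower: 82.9 − 20·log₁₀(25.0/3.1) = 82.9 − 18.13 = 64.77 dB.
chiller: 88.7 − 20·log₁₀(22.8/3.3) = 88.7 − 16.79 = 71.91 dB.
blower: 89.0 − 20·log₁₀(34.2/2.7) = 89.0 − 22.05 = 66.95 dB.
Σ 10^(L/10) = 2.348e+07 → L_total = 10·log₁₀(2.348e+07) = 73.71 dB.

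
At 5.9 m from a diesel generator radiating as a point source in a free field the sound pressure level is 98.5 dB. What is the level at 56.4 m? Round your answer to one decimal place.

For a point source, L₂ = L₁ − 20·log₁₀(r₂/r₁).
L₂ = 98.5 − 20·log₁₀(56.4/5.9) = 98.5 − 19.609 = 78.89 dB.

78.9 dB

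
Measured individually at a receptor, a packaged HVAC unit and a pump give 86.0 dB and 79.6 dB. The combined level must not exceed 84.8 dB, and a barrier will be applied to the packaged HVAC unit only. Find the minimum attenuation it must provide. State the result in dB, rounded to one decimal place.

Fixed contribution from the other source: Σ 10^(L/10) = 10^(79.6/10) = 9.120e+07 (79.60 dB).
To meet 84.8 dB overall, the treated packaged HVAC unit may contribute at most 10^(84.8/10) − 9.120e+07 = 2.108e+08, i.e. 83.24 dB.
So the packaged HVAC unit must be reduced from 86.0 to 83.24 dB: IL = 2.76 dB.

2.8 dB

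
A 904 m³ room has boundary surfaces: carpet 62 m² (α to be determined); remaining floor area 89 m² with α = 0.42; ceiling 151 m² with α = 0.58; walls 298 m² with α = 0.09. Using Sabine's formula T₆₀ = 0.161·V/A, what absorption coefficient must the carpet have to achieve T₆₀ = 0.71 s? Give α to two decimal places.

0.86

From T₆₀ = 0.161·V/A, the target T₆₀ = 0.71 s needs A = 0.161·904/0.71 = 204.99 m².
Absorption from the other surfaces = 89·0.42 + 151·0.58 + 298·0.09 = 151.78 m², so the carpet must supply 53.21 m² over 62 m².
α = 53.21/62 = 0.858.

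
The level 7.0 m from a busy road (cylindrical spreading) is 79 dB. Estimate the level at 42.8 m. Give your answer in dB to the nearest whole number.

71 dB

For a line source, L₂ = L₁ − 10·log₁₀(r₂/r₁).
L₂ = 79 − 10·log₁₀(42.8/7.0) = 79 − 7.863 = 71.14 dB.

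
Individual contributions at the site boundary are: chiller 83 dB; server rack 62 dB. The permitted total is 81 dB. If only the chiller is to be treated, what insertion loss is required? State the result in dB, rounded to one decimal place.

2.1 dB

The untreated sources together contribute 10^(62/10) = 1.585e+06, i.e. 62.00 dB.
The limit corresponds to 10^(81/10) = 1.259e+08; subtracting the fixed part leaves 1.243e+08 for the chiller, i.e. 80.94 dB.
Required insertion loss = 83 − 80.94 = 2.06 dB.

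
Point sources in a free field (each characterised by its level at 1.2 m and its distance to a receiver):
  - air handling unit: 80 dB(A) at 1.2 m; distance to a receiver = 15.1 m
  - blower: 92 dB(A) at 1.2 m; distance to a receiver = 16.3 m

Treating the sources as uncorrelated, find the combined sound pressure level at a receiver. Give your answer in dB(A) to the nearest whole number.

Propagate each source to the receiver with L = L_ref − 20·log₁₀(r/r_ref), then add intensities.
air handling unit: 80 − 20·log₁₀(15.1/1.2) = 80 − 22.00 = 58.00 dB(A).
blower: 92 − 20·log₁₀(16.3/1.2) = 92 − 22.66 = 69.34 dB(A).
Σ 10^(L/10) = 9.221e+06 → L_total = 10·log₁₀(9.221e+06) = 69.65 dB(A).

70 dB(A)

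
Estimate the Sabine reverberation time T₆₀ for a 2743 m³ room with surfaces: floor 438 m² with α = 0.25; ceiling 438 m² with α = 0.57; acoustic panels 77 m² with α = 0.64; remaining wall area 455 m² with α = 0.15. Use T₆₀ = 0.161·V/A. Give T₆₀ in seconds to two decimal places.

0.93 s

A = Σ Sᵢαᵢ = 438·0.25 + 438·0.57 + 77·0.64 + 455·0.15 = 476.69 m².
T₆₀ = 0.161 × 2743 / 476.69 = 0.926 s.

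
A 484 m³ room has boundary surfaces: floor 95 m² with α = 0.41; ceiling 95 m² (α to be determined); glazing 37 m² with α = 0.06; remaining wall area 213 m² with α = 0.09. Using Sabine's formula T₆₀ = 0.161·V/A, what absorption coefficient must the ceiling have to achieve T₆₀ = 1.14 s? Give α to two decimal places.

Required total absorption A = 0.161·484/1.14 = 68.35 m².
Absorption from the other surfaces = 95·0.41 + 37·0.06 + 213·0.09 = 60.34 m², so the ceiling must supply 8.01 m² over 95 m².
α = 8.01/95 = 0.084.

0.08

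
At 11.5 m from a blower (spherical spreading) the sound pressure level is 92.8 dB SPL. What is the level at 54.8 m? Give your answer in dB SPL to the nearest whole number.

79 dB SPL

Spherical spreading from a point source gives a 20·log₁₀(r₂/r₁) drop.
L₂ = 92.8 − 20·log₁₀(54.8/11.5) = 92.8 − 13.562 = 79.24 dB SPL.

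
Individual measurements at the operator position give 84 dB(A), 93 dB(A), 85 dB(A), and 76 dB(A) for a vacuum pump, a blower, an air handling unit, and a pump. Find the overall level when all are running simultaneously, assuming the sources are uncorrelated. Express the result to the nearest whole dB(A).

Incoherent sources combine by intensity addition: L_total = 10·log₁₀(Σ 10^(L_i/10)).
Σ 10^(L/10) = 10^(84/10) + 10^(93/10) + 10^(85/10) + 10^(76/10) = 2.602e+09.
L_total = 10·log₁₀(2.602e+09) = 94.15 dB(A).

94 dB(A)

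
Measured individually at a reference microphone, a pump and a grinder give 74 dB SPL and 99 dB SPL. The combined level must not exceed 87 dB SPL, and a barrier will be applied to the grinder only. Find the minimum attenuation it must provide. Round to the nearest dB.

12 dB

Everything except the grinder sums to 10^(74/10) = 2.512e+07 in linear terms, 74.00 dB SPL.
The limit corresponds to 10^(87/10) = 5.012e+08; subtracting the fixed part leaves 4.761e+08 for the grinder, i.e. 86.78 dB SPL.
Required insertion loss = 99 − 86.78 = 12.22 dB.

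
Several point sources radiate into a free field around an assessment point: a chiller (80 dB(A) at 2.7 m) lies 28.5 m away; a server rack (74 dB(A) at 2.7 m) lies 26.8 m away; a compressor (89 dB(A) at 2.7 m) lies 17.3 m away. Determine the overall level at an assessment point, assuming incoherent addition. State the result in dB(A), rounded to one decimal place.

73.1 dB(A)

First find each source's level at the receiver (point-source: −20·log₁₀(r/r_ref)), then combine on an intensity basis.
chiller: 80 − 20·log₁₀(28.5/2.7) = 80 − 20.47 = 59.53 dB(A).
server rack: 74 − 20·log₁₀(26.8/2.7) = 74 − 19.94 = 54.06 dB(A).
compressor: 89 − 20·log₁₀(17.3/2.7) = 89 − 16.13 = 72.87 dB(A).
Σ 10^(L/10) = 2.050e+07 → L_total = 10·log₁₀(2.050e+07) = 73.12 dB(A).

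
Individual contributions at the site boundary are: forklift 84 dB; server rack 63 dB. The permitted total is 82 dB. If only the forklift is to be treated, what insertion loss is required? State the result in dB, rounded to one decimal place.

2.1 dB

Everything except the forklift sums to 10^(63/10) = 1.995e+06 in linear terms, 63.00 dB.
To meet 82 dB overall, the treated forklift may contribute at most 10^(82/10) − 1.995e+06 = 1.565e+08, i.e. 81.94 dB.
So the forklift must be reduced from 84 to 81.94 dB: IL = 2.06 dB.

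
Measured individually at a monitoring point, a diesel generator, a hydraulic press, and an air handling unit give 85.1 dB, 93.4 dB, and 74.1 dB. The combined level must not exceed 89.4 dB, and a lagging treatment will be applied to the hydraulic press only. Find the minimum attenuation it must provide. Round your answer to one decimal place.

6.2 dB

The untreated sources together contribute 10^(85.1/10) + 10^(74.1/10) = 3.493e+08, i.e. 85.43 dB.
The limit corresponds to 10^(89.4/10) = 8.710e+08; subtracting the fixed part leaves 5.217e+08 for the hydraulic press, i.e. 87.17 dB.
Required insertion loss = 93.4 − 87.17 = 6.23 dB.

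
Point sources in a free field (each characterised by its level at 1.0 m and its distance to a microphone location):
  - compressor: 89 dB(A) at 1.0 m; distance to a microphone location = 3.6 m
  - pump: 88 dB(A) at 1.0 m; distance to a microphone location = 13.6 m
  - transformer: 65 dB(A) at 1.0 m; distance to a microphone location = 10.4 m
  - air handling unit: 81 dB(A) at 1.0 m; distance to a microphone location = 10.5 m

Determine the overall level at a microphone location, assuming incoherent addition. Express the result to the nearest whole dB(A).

78 dB(A)

First find each source's level at the receiver (point-source: −20·log₁₀(r/r_ref)), then combine on an intensity basis.
compressor: 89 − 20·log₁₀(3.6/1.0) = 89 − 11.13 = 77.87 dB(A).
pump: 88 − 20·log₁₀(13.6/1.0) = 88 − 22.67 = 65.33 dB(A).
transformer: 65 − 20·log₁₀(10.4/1.0) = 65 − 20.34 = 44.66 dB(A).
air handling unit: 81 − 20·log₁₀(10.5/1.0) = 81 − 20.42 = 60.58 dB(A).
Σ 10^(L/10) = 6.587e+07 → L_total = 10·log₁₀(6.587e+07) = 78.19 dB(A).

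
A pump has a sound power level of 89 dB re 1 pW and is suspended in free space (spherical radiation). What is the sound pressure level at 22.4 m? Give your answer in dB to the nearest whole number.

51 dB

Free-field spherical radiation: L_p = L_w − 10·log₁₀(4π·r²), r = 22.4 m.
4π·r² = 6305 m², 10·log₁₀ of that is 37.997 dB.
L_p = 89 − 37.997 = 51.00 dB.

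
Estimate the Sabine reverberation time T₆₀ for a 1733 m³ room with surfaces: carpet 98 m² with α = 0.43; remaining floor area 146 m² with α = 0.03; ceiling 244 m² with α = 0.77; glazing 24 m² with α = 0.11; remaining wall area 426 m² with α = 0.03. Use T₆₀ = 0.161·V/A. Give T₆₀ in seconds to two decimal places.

Summing Sᵢαᵢ: 98·0.43 + 146·0.03 + 244·0.77 + 24·0.11 + 426·0.03 = 249.82 m².
T₆₀ = 0.161·V/A = 0.161·1733/249.82 = 1.117 s.

1.12 s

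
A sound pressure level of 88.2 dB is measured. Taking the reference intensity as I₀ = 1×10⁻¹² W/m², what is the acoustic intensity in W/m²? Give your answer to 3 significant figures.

0.000661 W/m²

L = 10·log₁₀(I/I₀) ⇒ I = I₀·10^(L/10) = 10⁻¹² × 10^8.82.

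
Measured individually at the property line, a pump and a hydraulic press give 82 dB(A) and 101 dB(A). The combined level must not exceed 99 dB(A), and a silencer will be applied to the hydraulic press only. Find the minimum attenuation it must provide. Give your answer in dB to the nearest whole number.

2 dB

Fixed contribution from the other source: Σ 10^(L/10) = 10^(82/10) = 1.585e+08 (82.00 dB(A)).
The limit corresponds to 10^(99/10) = 7.943e+09; subtracting the fixed part leaves 7.785e+09 for the hydraulic press, i.e. 98.91 dB(A).
So the hydraulic press must be reduced from 101 to 98.91 dB(A): IL = 2.09 dB.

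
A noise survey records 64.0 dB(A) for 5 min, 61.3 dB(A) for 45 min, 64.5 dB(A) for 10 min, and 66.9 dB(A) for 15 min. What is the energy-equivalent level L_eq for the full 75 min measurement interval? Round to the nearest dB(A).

64 dB(A)

The energy average is taken in the linear domain: L_eq = 10·log₁₀[(Σ tᵢ·10^(Lᵢ/10))/T], T = 75 min.
Σ tᵢ·10^(Lᵢ/10) = 5·10^(64.0/10) + 45·10^(61.3/10) + 10·10^(64.5/10) + 15·10^(66.9/10) = 1.749e+08.
L_eq = 10·log₁₀(1.749e+08/75) = 63.68 dB(A).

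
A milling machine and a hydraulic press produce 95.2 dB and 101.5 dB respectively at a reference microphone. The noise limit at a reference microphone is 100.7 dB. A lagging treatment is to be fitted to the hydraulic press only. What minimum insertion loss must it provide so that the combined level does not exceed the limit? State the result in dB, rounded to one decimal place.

2.2 dB

Everything except the hydraulic press sums to 10^(95.2/10) = 3.311e+09 in linear terms, 95.20 dB.
To meet 100.7 dB overall, the treated hydraulic press may contribute at most 10^(100.7/10) − 3.311e+09 = 8.438e+09, i.e. 99.26 dB.
Required insertion loss = 101.5 − 99.26 = 2.24 dB.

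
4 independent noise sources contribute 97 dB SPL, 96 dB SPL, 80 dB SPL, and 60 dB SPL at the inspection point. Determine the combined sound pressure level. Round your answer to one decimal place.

Incoherent sources combine by intensity addition: L_total = 10·log₁₀(Σ 10^(L_i/10)).
Σ 10^(L/10) = 10^(97/10) + 10^(96/10) + 10^(80/10) + 10^(60/10) = 9.094e+09.
L_total = 10·log₁₀(9.094e+09) = 99.59 dB SPL.

99.6 dB SPL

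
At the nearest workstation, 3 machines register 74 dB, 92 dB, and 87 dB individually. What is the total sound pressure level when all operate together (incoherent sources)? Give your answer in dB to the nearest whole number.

93 dB

For uncorrelated sources the intensities add, so convert each level to linear form, sum, and take 10·log₁₀ of the total.
Σ 10^(L/10) = 10^(74/10) + 10^(92/10) + 10^(87/10) = 2.111e+09.
L_total = 10·log₁₀(2.111e+09) = 93.25 dB.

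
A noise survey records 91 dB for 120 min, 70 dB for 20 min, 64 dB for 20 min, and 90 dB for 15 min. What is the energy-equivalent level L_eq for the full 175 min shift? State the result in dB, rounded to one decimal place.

Weight each interval's intensity by its duration and average over T = 175 min:
Σ tᵢ·10^(Lᵢ/10) = 120·10^(91/10) + 20·10^(70/10) + 20·10^(64/10) + 15·10^(90/10) = 1.663e+11.
L_eq = 10·log₁₀(1.663e+11/175) = 89.78 dB.

89.8 dB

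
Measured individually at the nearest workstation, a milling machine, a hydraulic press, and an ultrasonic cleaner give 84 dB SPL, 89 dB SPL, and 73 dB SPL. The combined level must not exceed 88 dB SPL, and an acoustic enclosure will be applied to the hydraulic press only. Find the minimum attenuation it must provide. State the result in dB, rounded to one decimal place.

The untreated sources together contribute 10^(84/10) + 10^(73/10) = 2.711e+08, i.e. 84.33 dB SPL.
To meet 88 dB SPL overall, the treated hydraulic press may contribute at most 10^(88/10) − 2.711e+08 = 3.598e+08, i.e. 85.56 dB SPL.
So the hydraulic press must be reduced from 89 to 85.56 dB SPL: IL = 3.44 dB.

3.4 dB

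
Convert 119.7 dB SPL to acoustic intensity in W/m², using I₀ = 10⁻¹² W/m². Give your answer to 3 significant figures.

0.933 W/m²

L = 10·log₁₀(I/I₀) ⇒ I = I₀·10^(L/10) = 10⁻¹² × 10^11.97.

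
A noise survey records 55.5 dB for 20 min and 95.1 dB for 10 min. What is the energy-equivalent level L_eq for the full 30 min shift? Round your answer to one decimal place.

90.3 dB

The energy average is taken in the linear domain: L_eq = 10·log₁₀[(Σ tᵢ·10^(Lᵢ/10))/T], T = 30 min.
Σ tᵢ·10^(Lᵢ/10) = 20·10^(55.5/10) + 10·10^(95.1/10) = 3.237e+10.
L_eq = 10·log₁₀(3.237e+10/30) = 90.33 dB.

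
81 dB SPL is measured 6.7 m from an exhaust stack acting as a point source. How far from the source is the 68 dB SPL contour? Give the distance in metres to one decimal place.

The 13.0 dB drop corresponds to a distance ratio of 10^(13.0/20) for a point source.
r₂ = 6.7·10^((81−68)/20) = 6.7·10^(13.0/20) = 29.93 m.

29.9 m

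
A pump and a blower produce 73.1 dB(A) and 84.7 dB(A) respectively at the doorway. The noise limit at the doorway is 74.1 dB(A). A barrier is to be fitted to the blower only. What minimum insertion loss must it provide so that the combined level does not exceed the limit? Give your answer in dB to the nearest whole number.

17 dB

Everything except the blower sums to 10^(73.1/10) = 2.042e+07 in linear terms, 73.10 dB(A).
The limit corresponds to 10^(74.1/10) = 2.570e+07; subtracting the fixed part leaves 5.287e+06 for the blower, i.e. 67.23 dB(A).
So the blower must be reduced from 84.7 to 67.23 dB(A): IL = 17.47 dB.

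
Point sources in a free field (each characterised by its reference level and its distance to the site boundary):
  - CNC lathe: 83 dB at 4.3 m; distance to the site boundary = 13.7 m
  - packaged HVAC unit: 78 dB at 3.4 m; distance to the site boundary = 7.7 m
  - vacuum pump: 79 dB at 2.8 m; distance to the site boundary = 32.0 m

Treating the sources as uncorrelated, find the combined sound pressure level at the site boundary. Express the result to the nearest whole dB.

Propagate each source to the receiver with L = L_ref − 20·log₁₀(r/r_ref), then add intensities.
CNC lathe: 83 − 20·log₁₀(13.7/4.3) = 83 − 10.07 = 72.93 dB.
packaged HVAC unit: 78 − 20·log₁₀(7.7/3.4) = 78 − 7.10 = 70.90 dB.
vacuum pump: 79 − 20·log₁₀(32.0/2.8) = 79 − 21.16 = 57.84 dB.
Σ 10^(L/10) = 3.257e+07 → L_total = 10·log₁₀(3.257e+07) = 75.13 dB.

75 dB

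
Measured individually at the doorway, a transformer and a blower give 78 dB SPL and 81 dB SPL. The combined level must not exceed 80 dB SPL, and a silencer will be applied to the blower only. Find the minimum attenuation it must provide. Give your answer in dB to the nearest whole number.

5 dB

Everything except the blower sums to 10^(78/10) = 6.310e+07 in linear terms, 78.00 dB SPL.
The limit corresponds to 10^(80/10) = 1.000e+08; subtracting the fixed part leaves 3.690e+07 for the blower, i.e. 75.67 dB SPL.
Required insertion loss = 81 − 75.67 = 5.33 dB.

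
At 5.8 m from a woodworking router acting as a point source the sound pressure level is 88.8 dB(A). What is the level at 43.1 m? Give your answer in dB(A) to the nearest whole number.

For a point source, L₂ = L₁ − 20·log₁₀(r₂/r₁).
L₂ = 88.8 − 20·log₁₀(43.1/5.8) = 88.8 − 17.421 = 71.38 dB(A).

71 dB(A)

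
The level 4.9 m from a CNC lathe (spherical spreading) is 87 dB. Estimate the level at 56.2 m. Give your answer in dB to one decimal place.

65.8 dB

Spherical spreading from a point source gives a 20·log₁₀(r₂/r₁) drop.
L₂ = 87 − 20·log₁₀(56.2/4.9) = 87 − 21.191 = 65.81 dB.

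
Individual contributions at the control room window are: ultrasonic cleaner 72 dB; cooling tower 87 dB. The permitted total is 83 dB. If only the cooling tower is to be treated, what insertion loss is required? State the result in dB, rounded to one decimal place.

Everything except the cooling tower sums to 10^(72/10) = 1.585e+07 in linear terms, 72.00 dB.
The limit corresponds to 10^(83/10) = 1.995e+08; subtracting the fixed part leaves 1.837e+08 for the cooling tower, i.e. 82.64 dB.
So the cooling tower must be reduced from 87 to 82.64 dB: IL = 4.36 dB.

4.4 dB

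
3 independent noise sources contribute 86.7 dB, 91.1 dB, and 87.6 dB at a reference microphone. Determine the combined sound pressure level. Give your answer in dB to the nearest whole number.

94 dB

Incoherent sources combine by intensity addition: L_total = 10·log₁₀(Σ 10^(L_i/10)).
Σ 10^(L/10) = 10^(86.7/10) + 10^(91.1/10) + 10^(87.6/10) = 2.331e+09.
L_total = 10·log₁₀(2.331e+09) = 93.68 dB.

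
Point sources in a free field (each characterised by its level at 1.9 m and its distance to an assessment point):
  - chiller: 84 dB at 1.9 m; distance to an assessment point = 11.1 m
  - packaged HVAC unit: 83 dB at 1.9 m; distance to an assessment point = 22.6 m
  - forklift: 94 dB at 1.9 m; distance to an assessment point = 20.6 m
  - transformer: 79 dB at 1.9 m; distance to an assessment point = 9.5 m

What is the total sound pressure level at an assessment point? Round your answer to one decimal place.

75.2 dB

Propagate each source to the receiver with L = L_ref − 20·log₁₀(r/r_ref), then add intensities.
chiller: 84 − 20·log₁₀(11.1/1.9) = 84 − 15.33 = 68.67 dB.
packaged HVAC unit: 83 − 20·log₁₀(22.6/1.9) = 83 − 21.51 = 61.49 dB.
forklift: 94 − 20·log₁₀(20.6/1.9) = 94 − 20.70 = 73.30 dB.
transformer: 79 − 20·log₁₀(9.5/1.9) = 79 − 13.98 = 65.02 dB.
Σ 10^(L/10) = 3.332e+07 → L_total = 10·log₁₀(3.332e+07) = 75.23 dB.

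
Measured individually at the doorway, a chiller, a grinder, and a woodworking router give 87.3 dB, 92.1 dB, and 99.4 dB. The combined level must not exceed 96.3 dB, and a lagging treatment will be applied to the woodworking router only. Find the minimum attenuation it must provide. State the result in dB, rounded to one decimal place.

Everything except the woodworking router sums to 10^(87.3/10) + 10^(92.1/10) = 2.159e+09 in linear terms, 93.34 dB.
The limit corresponds to 10^(96.3/10) = 4.266e+09; subtracting the fixed part leaves 2.107e+09 for the woodworking router, i.e. 93.24 dB.
So the woodworking router must be reduced from 99.4 to 93.24 dB: IL = 6.16 dB.

6.2 dB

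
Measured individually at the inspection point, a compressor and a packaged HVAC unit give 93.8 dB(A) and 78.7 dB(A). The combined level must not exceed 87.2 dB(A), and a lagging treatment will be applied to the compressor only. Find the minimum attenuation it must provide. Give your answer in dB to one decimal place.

7.3 dB

Everything except the compressor sums to 10^(78.7/10) = 7.413e+07 in linear terms, 78.70 dB(A).
The limit corresponds to 10^(87.2/10) = 5.248e+08; subtracting the fixed part leaves 4.507e+08 for the compressor, i.e. 86.54 dB(A).
Required insertion loss = 93.8 − 86.54 = 7.26 dB.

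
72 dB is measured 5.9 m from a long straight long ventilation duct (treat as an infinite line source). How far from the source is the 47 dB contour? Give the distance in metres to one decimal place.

Line-source spreading drops the level by 10·log₁₀(r₂/r₁); inverting, r₂/r₁ = 10^(ΔL/10).
r₂ = 5.9·10^((72−47)/10) = 5.9·10^(25.0/10) = 1865.74 m.

1865.7 m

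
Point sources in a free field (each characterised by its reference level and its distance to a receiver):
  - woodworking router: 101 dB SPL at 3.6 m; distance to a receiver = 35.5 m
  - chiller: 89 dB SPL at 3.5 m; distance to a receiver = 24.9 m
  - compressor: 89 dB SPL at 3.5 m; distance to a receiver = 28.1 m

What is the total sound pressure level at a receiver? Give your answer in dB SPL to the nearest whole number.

82 dB SPL

Propagate each source to the receiver with L = L_ref − 20·log₁₀(r/r_ref), then add intensities.
woodworking router: 101 − 20·log₁₀(35.5/3.6) = 101 − 19.88 = 81.12 dB SPL.
chiller: 89 − 20·log₁₀(24.9/3.5) = 89 − 17.04 = 71.96 dB SPL.
compressor: 89 − 20·log₁₀(28.1/3.5) = 89 − 18.09 = 70.91 dB SPL.
Σ 10^(L/10) = 1.575e+08 → L_total = 10·log₁₀(1.575e+08) = 81.97 dB SPL.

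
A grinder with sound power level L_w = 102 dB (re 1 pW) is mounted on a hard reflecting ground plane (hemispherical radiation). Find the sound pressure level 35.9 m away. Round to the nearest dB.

The power spreads over a hemisphere of area 2π·r², so L_p = L_w − 10·log₁₀(2π·r²).
2π·r² = 8098 m², 10·log₁₀ of that is 39.084 dB.
L_p = 102 − 39.084 = 62.92 dB.

63 dB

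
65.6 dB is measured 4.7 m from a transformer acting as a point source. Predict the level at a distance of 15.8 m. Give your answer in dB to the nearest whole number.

55 dB

Spherical spreading from a point source gives a 20·log₁₀(r₂/r₁) drop.
L₂ = 65.6 − 20·log₁₀(15.8/4.7) = 65.6 − 10.531 = 55.07 dB.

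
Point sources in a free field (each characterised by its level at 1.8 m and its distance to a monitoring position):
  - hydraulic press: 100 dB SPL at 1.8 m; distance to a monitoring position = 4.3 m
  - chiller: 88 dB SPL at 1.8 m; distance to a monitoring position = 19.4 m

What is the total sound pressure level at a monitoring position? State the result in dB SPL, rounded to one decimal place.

92.4 dB SPL

First find each source's level at the receiver (point-source: −20·log₁₀(r/r_ref)), then combine on an intensity basis.
hydraulic press: 100 − 20·log₁₀(4.3/1.8) = 100 − 7.56 = 92.44 dB SPL.
chiller: 88 − 20·log₁₀(19.4/1.8) = 88 − 20.65 = 67.35 dB SPL.
Σ 10^(L/10) = 1.758e+09 → L_total = 10·log₁₀(1.758e+09) = 92.45 dB SPL.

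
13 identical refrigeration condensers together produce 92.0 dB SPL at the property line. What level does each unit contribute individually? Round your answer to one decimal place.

80.9 dB SPL

For N identical incoherent sources L_total = L₁ + 10·log₁₀ N, so L₁ = 92.0 − 10·log₁₀(13) = 92.0 − 11.139.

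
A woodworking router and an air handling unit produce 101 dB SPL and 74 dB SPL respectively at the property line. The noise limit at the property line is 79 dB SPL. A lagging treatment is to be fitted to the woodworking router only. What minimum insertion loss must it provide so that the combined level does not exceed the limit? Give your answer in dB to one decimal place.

Everything except the woodworking router sums to 10^(74/10) = 2.512e+07 in linear terms, 74.00 dB SPL.
To meet 79 dB SPL overall, the treated woodworking router may contribute at most 10^(79/10) − 2.512e+07 = 5.431e+07, i.e. 77.35 dB SPL.
So the woodworking router must be reduced from 101 to 77.35 dB SPL: IL = 23.65 dB.

23.7 dB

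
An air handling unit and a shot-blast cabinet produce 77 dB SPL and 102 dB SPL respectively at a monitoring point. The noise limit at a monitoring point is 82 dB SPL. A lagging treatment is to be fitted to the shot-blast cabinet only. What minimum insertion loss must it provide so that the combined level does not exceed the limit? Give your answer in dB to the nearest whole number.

The untreated sources together contribute 10^(77/10) = 5.012e+07, i.e. 77.00 dB SPL.
The limit corresponds to 10^(82/10) = 1.585e+08; subtracting the fixed part leaves 1.084e+08 for the shot-blast cabinet, i.e. 80.35 dB SPL.
Required insertion loss = 102 − 80.35 = 21.65 dB.

22 dB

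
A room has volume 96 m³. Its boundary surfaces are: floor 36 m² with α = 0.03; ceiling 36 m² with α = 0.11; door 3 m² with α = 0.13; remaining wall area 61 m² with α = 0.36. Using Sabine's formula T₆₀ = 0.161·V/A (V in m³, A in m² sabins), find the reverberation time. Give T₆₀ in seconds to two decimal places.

0.56 s

Total absorption A = 36·0.03 + 36·0.11 + 3·0.13 + 61·0.36 = 27.39 m² sabins.
T₆₀ = 0.161·V/A = 0.161·96/27.39 = 0.564 s.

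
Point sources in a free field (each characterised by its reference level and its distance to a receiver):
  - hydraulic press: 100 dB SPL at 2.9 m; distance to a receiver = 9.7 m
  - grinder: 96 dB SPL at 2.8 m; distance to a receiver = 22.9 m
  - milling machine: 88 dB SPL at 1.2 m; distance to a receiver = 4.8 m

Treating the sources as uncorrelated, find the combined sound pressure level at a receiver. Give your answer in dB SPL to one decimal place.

90.0 dB SPL

Propagate each source to the receiver with L = L_ref − 20·log₁₀(r/r_ref), then add intensities.
hydraulic press: 100 − 20·log₁₀(9.7/2.9) = 100 − 10.49 = 89.51 dB SPL.
grinder: 96 − 20·log₁₀(22.9/2.8) = 96 − 18.25 = 77.75 dB SPL.
milling machine: 88 − 20·log₁₀(4.8/1.2) = 88 − 12.04 = 75.96 dB SPL.
Σ 10^(L/10) = 9.928e+08 → L_total = 10·log₁₀(9.928e+08) = 89.97 dB SPL.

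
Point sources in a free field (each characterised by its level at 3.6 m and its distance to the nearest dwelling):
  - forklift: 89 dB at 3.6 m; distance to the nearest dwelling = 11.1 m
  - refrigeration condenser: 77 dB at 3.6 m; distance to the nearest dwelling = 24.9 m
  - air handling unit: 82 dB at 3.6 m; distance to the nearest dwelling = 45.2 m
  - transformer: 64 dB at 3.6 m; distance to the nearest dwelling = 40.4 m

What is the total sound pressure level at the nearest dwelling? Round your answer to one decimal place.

First find each source's level at the receiver (point-source: −20·log₁₀(r/r_ref)), then combine on an intensity basis.
forklift: 89 − 20·log₁₀(11.1/3.6) = 89 − 9.78 = 79.22 dB.
refrigeration condenser: 77 − 20·log₁₀(24.9/3.6) = 77 − 16.80 = 60.20 dB.
air handling unit: 82 − 20·log₁₀(45.2/3.6) = 82 − 21.98 = 60.02 dB.
transformer: 64 − 20·log₁₀(40.4/3.6) = 64 − 21.00 = 43.00 dB.
Σ 10^(L/10) = 8.563e+07 → L_total = 10·log₁₀(8.563e+07) = 79.33 dB.

79.3 dB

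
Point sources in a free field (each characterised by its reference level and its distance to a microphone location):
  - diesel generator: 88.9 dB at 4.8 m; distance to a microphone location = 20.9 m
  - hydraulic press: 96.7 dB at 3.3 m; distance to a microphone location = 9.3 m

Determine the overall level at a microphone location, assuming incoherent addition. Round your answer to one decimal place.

Propagate each source to the receiver with L = L_ref − 20·log₁₀(r/r_ref), then add intensities.
diesel generator: 88.9 − 20·log₁₀(20.9/4.8) = 88.9 − 12.78 = 76.12 dB.
hydraulic press: 96.7 − 20·log₁₀(9.3/3.3) = 96.7 − 9.00 = 87.70 dB.
Σ 10^(L/10) = 6.299e+08 → L_total = 10·log₁₀(6.299e+08) = 87.99 dB.

88.0 dB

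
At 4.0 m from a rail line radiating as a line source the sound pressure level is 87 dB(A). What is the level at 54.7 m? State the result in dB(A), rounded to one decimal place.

75.6 dB(A)

For a line source, L₂ = L₁ − 10·log₁₀(r₂/r₁).
L₂ = 87 − 10·log₁₀(54.7/4.0) = 87 − 11.359 = 75.64 dB(A).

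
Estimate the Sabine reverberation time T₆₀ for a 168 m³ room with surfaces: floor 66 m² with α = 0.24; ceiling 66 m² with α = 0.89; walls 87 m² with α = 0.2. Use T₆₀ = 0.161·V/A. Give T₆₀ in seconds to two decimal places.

0.29 s

Total absorption A = 66·0.24 + 66·0.89 + 87·0.2 = 91.98 m² sabins.
T₆₀ = 0.161 × 168 / 91.98 = 0.294 s.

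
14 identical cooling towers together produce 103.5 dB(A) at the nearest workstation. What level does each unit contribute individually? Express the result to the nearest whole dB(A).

92 dB(A)

Dividing the total intensity by 14 lowers the level by 10·log₁₀ 14 = 11.461 dB: L₁ = 103.5 − 11.461.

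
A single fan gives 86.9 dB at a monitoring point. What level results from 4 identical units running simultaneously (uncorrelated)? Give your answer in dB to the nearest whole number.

N identical incoherent sources raise the level by 10·log₁₀ N.
L_total = 86.9 + 10·log₁₀(4) = 86.9 + 6.021 = 92.92 dB.

93 dB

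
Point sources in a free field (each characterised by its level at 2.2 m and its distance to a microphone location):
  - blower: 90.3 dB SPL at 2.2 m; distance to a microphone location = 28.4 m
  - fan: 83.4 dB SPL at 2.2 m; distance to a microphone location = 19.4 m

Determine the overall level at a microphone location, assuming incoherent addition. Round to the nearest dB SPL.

Apply inverse-square spreading to bring every level to the receiver, then sum 10^(L/10).
blower: 90.3 − 20·log₁₀(28.4/2.2) = 90.3 − 22.22 = 68.08 dB SPL.
fan: 83.4 − 20·log₁₀(19.4/2.2) = 83.4 − 18.91 = 64.49 dB SPL.
Σ 10^(L/10) = 9.243e+06 → L_total = 10·log₁₀(9.243e+06) = 69.66 dB SPL.

70 dB SPL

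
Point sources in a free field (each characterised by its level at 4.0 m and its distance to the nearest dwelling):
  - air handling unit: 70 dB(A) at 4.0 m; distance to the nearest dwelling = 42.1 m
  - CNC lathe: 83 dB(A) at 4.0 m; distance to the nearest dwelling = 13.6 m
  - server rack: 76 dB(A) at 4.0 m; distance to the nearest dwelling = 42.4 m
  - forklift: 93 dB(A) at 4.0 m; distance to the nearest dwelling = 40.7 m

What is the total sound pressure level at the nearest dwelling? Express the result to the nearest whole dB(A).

76 dB(A)

Propagate each source to the receiver with L = L_ref − 20·log₁₀(r/r_ref), then add intensities.
air handling unit: 70 − 20·log₁₀(42.1/4.0) = 70 − 20.44 = 49.56 dB(A).
CNC lathe: 83 − 20·log₁₀(13.6/4.0) = 83 − 10.63 = 72.37 dB(A).
server rack: 76 − 20·log₁₀(42.4/4.0) = 76 − 20.51 = 55.49 dB(A).
forklift: 93 − 20·log₁₀(40.7/4.0) = 93 − 20.15 = 72.85 dB(A).
Σ 10^(L/10) = 3.698e+07 → L_total = 10·log₁₀(3.698e+07) = 75.68 dB(A).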